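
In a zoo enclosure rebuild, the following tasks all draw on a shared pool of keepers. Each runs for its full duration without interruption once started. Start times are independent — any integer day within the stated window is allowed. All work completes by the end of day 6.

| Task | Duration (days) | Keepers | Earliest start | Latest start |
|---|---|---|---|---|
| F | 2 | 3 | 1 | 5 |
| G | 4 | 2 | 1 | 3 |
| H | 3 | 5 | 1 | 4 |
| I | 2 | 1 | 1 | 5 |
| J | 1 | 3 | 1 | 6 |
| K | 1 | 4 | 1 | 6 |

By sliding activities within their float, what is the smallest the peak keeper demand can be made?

Early-start (F@1, G@1, H@1, I@1, J@1, K@1) gives peak 18: d1:18  d2:11  d3:7  d4:2  d5:0  d6:0.
Shift H→3, J→6, K→6.
Schedule F@1, G@1, H@3, I@1, J@6, K@6: d1:6  d2:6  d3:7  d4:7  d5:5  d6:7 — peak 7.
Total keeper-days = 38 over 6 days ⇒ peak ≥ ⌈38/6⌉ = 7, so 7 is optimal.

7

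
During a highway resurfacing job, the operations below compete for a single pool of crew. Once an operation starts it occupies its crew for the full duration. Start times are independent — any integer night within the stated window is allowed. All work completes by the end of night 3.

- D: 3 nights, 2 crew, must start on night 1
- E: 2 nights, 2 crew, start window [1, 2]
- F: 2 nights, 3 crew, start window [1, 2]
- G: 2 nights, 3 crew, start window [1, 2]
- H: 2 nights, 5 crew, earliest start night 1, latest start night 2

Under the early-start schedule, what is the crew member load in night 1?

15

At early start, night 1 has: D, E, F, G, H.
Demand: 2 + 2 + 3 + 3 + 5 = 15.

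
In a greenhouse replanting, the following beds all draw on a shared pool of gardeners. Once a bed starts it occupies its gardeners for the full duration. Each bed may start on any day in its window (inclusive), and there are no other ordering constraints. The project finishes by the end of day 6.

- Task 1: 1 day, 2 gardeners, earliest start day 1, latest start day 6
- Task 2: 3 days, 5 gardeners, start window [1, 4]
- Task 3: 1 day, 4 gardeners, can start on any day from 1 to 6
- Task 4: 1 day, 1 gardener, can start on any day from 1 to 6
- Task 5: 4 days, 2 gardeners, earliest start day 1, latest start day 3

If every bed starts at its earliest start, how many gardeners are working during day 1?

14

At early start, day 1 has: Task 1, Task 2, Task 3, Task 4, Task 5.
Demand: 2 + 5 + 4 + 1 + 2 = 14.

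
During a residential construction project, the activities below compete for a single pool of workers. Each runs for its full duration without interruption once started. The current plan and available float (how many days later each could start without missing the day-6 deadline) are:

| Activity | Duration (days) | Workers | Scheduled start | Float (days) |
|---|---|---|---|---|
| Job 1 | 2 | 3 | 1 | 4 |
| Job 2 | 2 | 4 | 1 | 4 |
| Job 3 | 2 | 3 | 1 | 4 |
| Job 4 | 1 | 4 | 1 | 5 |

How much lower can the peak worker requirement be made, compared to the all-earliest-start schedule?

Early-start peak: d1:14  d2:10  d3:0  d4:0  d5:0  d6:0 ⇒ 14.
Leveled (Job 1@1, Job 2@3, Job 3@1, Job 4@5): d1:6  d2:6  d3:4  d4:4  d5:4  d6:0 ⇒ 6.
Reduction 14 − 6 = 8.

8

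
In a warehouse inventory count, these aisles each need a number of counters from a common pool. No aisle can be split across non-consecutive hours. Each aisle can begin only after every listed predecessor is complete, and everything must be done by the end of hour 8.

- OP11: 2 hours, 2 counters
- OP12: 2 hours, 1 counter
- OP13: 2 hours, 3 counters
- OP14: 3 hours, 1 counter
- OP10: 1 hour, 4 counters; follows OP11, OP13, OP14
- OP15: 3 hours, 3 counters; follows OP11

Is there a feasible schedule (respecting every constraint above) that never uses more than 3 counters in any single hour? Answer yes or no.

no

Total counter-hours = 28; over 8 hours the average is 28/8 > 3, so some hour must exceed 3.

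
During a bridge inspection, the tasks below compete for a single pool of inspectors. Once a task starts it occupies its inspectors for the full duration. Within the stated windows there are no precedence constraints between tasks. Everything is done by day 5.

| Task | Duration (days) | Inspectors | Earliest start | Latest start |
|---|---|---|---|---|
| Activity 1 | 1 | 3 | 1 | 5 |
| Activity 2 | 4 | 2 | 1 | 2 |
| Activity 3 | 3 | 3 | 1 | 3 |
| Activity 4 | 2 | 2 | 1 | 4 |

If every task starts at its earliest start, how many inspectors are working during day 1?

10

At early start, day 1 has: Activity 1, Activity 2, Activity 3, Activity 4.
Demand: 3 + 2 + 3 + 2 = 10.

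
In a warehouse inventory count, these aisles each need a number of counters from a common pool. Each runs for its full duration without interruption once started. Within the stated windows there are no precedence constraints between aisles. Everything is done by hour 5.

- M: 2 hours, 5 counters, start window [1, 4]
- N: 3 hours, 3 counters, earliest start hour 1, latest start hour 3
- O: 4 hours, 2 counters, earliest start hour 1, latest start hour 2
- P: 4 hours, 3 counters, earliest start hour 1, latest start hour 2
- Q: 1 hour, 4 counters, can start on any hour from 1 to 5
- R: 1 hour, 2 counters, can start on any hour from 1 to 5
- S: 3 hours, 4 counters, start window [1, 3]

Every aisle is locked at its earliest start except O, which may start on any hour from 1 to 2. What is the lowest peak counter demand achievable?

21

O@1: h1:23  h2:17  h3:12  h4:5  h5:0 → peak 23
O@2: h1:21  h2:17  h3:12  h4:5  h5:2 → peak 21
Best is O@2, peak 21.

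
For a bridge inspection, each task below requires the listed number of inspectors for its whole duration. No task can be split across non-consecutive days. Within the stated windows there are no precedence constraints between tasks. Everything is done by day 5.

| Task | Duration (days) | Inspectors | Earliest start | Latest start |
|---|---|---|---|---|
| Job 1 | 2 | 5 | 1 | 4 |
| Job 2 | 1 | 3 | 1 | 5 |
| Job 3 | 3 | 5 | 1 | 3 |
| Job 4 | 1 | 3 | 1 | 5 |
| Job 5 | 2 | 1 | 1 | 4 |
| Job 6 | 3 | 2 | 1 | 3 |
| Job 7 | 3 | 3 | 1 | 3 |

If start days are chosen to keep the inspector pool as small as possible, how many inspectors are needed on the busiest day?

10

Early-start (Job 1@1, Job 2@1, Job 3@1, Job 4@1, Job 5@1, Job 6@1, Job 7@1) gives peak 22: d1:22  d2:16  d3:10  d4:0  d5:0.
Shift Job 3→3, Job 4→2, Job 6→3, Job 7→3.
Schedule Job 1@1, Job 2@1, Job 3@3, Job 4@2, Job 5@1, Job 6@3, Job 7@3: d1:9  d2:9  d3:10  d4:10  d5:10 — peak 10.
Total inspector-days = 48 over 5 days ⇒ peak ≥ ⌈48/5⌉ = 10, so 10 is optimal.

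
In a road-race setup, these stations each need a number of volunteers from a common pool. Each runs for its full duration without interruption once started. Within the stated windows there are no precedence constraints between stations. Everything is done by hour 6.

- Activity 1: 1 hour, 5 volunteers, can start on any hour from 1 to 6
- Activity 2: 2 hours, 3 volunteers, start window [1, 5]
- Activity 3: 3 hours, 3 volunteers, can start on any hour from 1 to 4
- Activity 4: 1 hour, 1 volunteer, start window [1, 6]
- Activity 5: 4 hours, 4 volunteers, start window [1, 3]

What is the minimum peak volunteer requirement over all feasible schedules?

7

Early-start (Activity 1@1, Activity 2@1, Activity 3@1, Activity 4@1, Activity 5@1) gives peak 16: h1:16  h2:10  h3:7  h4:4  h5:0  h6:0.
Shift Activity 2→2, Activity 3→4, Activity 5→2.
Schedule Activity 1@1, Activity 2@2, Activity 3@4, Activity 4@1, Activity 5@2: h1:6  h2:7  h3:7  h4:7  h5:7  h6:3 — peak 7.
Total volunteer-hours = 37 over 6 hours ⇒ peak ≥ ⌈37/6⌉ = 7, so 7 is optimal.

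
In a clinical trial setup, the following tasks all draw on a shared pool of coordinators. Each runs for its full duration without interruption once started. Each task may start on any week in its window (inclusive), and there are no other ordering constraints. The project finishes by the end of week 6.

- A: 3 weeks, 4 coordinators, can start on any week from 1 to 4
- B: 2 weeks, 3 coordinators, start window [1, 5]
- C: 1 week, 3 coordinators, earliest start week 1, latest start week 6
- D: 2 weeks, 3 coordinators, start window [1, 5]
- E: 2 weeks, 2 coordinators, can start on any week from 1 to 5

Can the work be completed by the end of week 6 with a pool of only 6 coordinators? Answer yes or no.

yes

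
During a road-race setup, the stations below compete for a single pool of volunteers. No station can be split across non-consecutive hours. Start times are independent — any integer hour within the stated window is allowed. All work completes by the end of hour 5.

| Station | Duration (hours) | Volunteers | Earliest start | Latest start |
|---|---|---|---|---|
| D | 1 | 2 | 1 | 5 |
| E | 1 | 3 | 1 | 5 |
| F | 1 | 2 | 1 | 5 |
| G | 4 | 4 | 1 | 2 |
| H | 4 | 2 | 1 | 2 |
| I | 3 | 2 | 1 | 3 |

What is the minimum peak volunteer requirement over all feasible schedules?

8

Early-start (D@1, E@1, F@1, G@1, H@1, I@1) gives peak 15: h1:15  h2:8  h3:8  h4:6  h5:0.
Shift G→2, H→2, I→2.
Schedule D@1, E@1, F@1, G@2, H@2, I@2: h1:7  h2:8  h3:8  h4:8  h5:6 — peak 8.
Total volunteer-hours = 37 over 5 hours ⇒ peak ≥ ⌈37/5⌉ = 8, so 8 is optimal.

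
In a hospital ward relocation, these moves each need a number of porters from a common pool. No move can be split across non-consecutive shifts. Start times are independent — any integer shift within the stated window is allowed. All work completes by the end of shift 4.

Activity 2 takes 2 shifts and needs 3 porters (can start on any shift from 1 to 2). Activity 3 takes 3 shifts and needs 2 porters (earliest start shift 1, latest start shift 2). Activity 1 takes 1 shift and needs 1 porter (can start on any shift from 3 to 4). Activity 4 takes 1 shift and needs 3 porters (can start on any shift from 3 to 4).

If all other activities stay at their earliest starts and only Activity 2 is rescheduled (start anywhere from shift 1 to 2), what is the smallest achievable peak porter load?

Activity 2@1: s1:5  s2:5  s3:6  s4:0 → peak 6
Activity 2@2: s1:2  s2:5  s3:9  s4:0 → peak 9
Best is Activity 2@1, peak 6.

6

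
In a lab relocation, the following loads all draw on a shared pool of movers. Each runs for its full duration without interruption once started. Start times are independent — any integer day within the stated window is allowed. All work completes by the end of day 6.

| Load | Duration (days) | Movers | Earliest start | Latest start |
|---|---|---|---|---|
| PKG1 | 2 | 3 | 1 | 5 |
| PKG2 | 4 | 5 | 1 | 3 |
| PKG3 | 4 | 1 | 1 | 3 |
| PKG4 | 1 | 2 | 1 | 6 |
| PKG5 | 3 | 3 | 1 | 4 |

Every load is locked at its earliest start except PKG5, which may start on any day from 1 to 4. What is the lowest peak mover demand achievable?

11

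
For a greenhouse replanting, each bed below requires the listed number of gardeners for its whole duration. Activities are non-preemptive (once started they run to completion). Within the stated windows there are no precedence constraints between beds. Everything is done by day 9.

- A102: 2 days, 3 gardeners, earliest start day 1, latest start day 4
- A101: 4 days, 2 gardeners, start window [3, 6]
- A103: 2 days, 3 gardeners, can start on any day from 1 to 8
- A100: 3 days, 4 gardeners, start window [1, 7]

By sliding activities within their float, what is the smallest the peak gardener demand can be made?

Early-start (A102@1, A101@3, A103@1, A100@1) gives peak 10: d1:10  d2:10  d3:6  d4:2  d5:2  d6:2  d7:0  d8:0  d9:0.
Shift A103→3, A100→7.
Schedule A102@1, A101@3, A103@3, A100@7: d1:3  d2:3  d3:5  d4:5  d5:2  d6:2  d7:4  d8:4  d9:4 — peak 5.

5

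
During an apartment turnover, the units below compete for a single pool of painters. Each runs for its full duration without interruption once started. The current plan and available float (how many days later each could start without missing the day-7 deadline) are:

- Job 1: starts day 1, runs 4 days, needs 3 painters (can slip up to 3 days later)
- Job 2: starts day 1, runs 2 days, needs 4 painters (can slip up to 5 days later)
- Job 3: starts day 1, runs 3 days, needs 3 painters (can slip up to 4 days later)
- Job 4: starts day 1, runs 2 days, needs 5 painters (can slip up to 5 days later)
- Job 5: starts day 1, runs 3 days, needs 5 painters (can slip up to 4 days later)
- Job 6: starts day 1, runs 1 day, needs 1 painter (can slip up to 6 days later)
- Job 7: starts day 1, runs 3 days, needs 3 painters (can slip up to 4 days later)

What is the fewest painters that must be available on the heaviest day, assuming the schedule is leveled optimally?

10

Early-start (Job 1@1, Job 2@1, Job 3@1, Job 4@1, Job 5@1, Job 6@1, Job 7@1) gives peak 24: d1:24  d2:23  d3:14  d4:3  d5:0  d6:0  d7:0.
Shift Job 4→6, Job 5→5, Job 6→3, Job 7→3.
Schedule Job 1@1, Job 2@1, Job 3@1, Job 4@6, Job 5@5, Job 6@3, Job 7@3: d1:10  d2:10  d3:10  d4:6  d5:8  d6:10  d7:10 — peak 10.
Total painter-days = 64 over 7 days ⇒ peak ≥ ⌈64/7⌉ = 10, so 10 is optimal.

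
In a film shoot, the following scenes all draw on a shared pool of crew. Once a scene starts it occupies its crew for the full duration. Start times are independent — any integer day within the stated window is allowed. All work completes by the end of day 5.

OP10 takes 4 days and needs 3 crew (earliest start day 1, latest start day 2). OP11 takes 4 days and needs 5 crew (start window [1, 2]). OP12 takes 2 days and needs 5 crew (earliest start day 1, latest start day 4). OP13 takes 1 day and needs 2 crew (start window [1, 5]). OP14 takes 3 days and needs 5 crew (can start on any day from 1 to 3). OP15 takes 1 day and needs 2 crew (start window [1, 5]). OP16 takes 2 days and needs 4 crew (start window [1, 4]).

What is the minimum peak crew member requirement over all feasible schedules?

17

Early-start (OP10@1, OP11@1, OP12@1, OP13@1, OP14@1, OP15@1, OP16@1) gives peak 26: d1:26  d2:22  d3:13  d4:8  d5:0.
Shift OP14→3, OP16→2.
Schedule OP10@1, OP11@1, OP12@1, OP13@1, OP14@3, OP15@1, OP16@2: d1:17  d2:17  d3:17  d4:13  d5:5 — peak 17.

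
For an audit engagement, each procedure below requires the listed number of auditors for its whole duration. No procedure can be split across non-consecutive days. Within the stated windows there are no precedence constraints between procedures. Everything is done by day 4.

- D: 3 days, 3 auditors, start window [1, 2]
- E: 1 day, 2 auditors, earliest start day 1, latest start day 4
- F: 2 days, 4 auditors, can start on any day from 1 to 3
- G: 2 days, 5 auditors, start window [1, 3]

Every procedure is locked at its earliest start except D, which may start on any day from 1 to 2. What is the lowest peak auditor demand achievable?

D@1: d1:14  d2:12  d3:3  d4:0 → peak 14
D@2: d1:11  d2:12  d3:3  d4:3 → peak 12
Best is D@2, peak 12.

12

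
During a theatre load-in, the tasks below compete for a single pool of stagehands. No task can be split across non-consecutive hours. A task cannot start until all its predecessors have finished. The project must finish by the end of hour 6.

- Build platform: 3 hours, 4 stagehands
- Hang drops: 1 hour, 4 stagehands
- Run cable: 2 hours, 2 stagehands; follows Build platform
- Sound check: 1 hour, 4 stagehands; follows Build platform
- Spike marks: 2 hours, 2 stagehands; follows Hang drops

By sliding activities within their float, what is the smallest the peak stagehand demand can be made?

6

Early-start (Build platform@1, Hang drops@1, Run cable@4, Sound check@4, Spike marks@2) gives peak 8: h1:8  h2:6  h3:6  h4:6  h5:2  h6:0.
Shift Hang drops→4, Sound check→6, Spike marks→5.
Schedule Build platform@1, Hang drops@4, Run cable@4, Sound check@6, Spike marks@5: h1:4  h2:4  h3:4  h4:6  h5:4  h6:6 — peak 6.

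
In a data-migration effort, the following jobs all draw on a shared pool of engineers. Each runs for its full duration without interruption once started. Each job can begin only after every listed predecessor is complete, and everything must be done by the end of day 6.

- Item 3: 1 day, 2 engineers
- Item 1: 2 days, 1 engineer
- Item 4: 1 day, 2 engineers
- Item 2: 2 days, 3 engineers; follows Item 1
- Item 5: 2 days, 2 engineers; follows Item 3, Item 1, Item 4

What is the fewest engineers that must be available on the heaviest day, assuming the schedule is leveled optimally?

3

Early-start (Item 3@1, Item 1@1, Item 4@1, Item 2@3, Item 5@3) gives peak 5: d1:5  d2:1  d3:5  d4:5  d5:0  d6:0.
Shift Item 4→2, Item 5→5.
Schedule Item 3@1, Item 1@1, Item 4@2, Item 2@3, Item 5@5: d1:3  d2:3  d3:3  d4:3  d5:2  d6:2 — peak 3.
Total engineer-days = 16 over 6 days ⇒ peak ≥ ⌈16/6⌉ = 3, so 3 is optimal.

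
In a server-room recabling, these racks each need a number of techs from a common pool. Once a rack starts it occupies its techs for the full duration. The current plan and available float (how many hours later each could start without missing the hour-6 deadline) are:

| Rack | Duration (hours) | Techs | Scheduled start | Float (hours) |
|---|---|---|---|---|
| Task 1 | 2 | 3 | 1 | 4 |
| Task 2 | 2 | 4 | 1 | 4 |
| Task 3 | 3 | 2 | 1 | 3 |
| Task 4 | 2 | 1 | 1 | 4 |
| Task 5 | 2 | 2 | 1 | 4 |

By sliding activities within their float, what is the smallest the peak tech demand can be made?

5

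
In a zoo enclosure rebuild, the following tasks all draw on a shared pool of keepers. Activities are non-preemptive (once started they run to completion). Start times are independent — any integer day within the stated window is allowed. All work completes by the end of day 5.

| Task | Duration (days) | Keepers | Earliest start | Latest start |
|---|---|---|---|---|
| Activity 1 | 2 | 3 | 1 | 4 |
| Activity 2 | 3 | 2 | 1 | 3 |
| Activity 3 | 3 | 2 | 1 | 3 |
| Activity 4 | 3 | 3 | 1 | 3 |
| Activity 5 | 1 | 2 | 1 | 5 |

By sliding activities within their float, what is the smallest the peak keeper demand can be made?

Early-start (Activity 1@1, Activity 2@1, Activity 3@1, Activity 4@1, Activity 5@1) gives peak 12: d1:12  d2:10  d3:7  d4:0  d5:0.
Shift Activity 4→3, Activity 5→4.
Schedule Activity 1@1, Activity 2@1, Activity 3@1, Activity 4@3, Activity 5@4: d1:7  d2:7  d3:7  d4:5  d5:3 — peak 7.

7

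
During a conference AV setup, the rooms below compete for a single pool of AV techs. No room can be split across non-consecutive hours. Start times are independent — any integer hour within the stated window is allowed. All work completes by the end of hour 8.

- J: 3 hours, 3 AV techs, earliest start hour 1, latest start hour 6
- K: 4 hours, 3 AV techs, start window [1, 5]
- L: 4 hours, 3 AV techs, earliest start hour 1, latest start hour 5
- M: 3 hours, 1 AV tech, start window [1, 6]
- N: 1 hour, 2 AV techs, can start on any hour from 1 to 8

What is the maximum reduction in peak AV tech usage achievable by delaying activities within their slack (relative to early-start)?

6

Early-start peak: h1:12  h2:10  h3:10  h4:6  h5:0  h6:0  h7:0  h8:0 ⇒ 12.
Leveled (J@1, K@1, L@4, M@5, N@5): h1:6  h2:6  h3:6  h4:6  h5:6  h6:4  h7:4  h8:0 ⇒ 6.
Reduction 12 − 6 = 6.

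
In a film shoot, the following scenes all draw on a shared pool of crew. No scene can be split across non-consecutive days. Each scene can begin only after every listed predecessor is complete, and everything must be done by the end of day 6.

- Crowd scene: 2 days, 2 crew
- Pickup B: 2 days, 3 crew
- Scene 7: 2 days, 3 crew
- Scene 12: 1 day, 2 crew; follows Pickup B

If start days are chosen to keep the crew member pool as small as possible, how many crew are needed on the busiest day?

4

Early-start (Crowd scene@1, Pickup B@1, Scene 7@1, Scene 12@3) gives peak 8: d1:8  d2:8  d3:2  d4:0  d5:0  d6:0.
Shift Crowd scene→3, Scene 7→5.
Schedule Crowd scene@3, Pickup B@1, Scene 7@5, Scene 12@3: d1:3  d2:3  d3:4  d4:2  d5:3  d6:3 — peak 4.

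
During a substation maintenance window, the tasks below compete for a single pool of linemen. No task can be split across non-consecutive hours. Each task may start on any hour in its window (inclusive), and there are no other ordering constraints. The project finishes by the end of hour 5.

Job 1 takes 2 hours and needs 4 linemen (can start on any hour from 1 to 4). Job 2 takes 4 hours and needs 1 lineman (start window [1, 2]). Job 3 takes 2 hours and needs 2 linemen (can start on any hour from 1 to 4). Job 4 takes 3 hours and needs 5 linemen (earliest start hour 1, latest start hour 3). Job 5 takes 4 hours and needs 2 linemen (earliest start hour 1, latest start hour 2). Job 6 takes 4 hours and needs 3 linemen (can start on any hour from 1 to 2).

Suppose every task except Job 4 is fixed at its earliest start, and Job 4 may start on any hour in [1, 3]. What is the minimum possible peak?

12

Job 4@1: h1:17  h2:17  h3:11  h4:6  h5:0 → peak 17
Job 4@2: h1:12  h2:17  h3:11  h4:11  h5:0 → peak 17
Job 4@3: h1:12  h2:12  h3:11  h4:11  h5:5 → peak 12
Best is Job 4@3, peak 12.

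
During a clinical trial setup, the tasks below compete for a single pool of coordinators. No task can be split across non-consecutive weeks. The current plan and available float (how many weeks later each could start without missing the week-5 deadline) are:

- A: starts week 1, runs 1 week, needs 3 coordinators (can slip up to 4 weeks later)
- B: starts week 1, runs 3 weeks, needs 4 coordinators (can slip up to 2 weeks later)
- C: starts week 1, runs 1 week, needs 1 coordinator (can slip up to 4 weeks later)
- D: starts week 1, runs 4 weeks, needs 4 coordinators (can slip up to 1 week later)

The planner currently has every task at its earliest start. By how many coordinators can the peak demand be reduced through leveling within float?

Early-start peak: w1:12  w2:8  w3:8  w4:4  w5:0 ⇒ 12.
Leveled (A@1, B@1, C@1, D@2): w1:8  w2:8  w3:8  w4:4  w5:4 ⇒ 8.
Reduction 12 − 8 = 4.

4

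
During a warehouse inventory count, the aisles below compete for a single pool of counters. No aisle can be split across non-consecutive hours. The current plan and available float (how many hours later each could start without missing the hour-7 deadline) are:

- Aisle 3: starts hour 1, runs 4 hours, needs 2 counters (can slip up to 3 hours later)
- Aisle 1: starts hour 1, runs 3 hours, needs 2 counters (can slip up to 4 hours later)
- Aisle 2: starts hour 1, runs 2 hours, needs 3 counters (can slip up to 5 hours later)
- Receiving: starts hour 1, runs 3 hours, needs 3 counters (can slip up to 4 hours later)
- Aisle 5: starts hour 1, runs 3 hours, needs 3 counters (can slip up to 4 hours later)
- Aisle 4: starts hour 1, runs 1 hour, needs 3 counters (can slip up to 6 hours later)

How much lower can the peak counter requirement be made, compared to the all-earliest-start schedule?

9

Early-start peak: h1:16  h2:13  h3:10  h4:2  h5:0  h6:0  h7:0 ⇒ 16.
Leveled (Aisle 3@1, Aisle 1@1, Aisle 2@1, Receiving@3, Aisle 5@5, Aisle 4@6): h1:7  h2:7  h3:7  h4:5  h5:6  h6:6  h7:3 ⇒ 7.
Reduction 16 − 7 = 9.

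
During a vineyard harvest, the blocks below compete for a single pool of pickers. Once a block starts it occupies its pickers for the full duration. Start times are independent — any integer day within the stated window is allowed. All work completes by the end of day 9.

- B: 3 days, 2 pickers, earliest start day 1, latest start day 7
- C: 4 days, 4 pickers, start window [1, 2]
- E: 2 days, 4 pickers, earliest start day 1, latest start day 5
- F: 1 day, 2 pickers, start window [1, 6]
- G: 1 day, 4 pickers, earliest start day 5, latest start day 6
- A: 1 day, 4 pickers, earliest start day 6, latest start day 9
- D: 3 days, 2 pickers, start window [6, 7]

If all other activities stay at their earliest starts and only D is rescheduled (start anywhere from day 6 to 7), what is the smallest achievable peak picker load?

12

D@6: d1:12  d2:10  d3:6  d4:4  d5:4  d6:6  d7:2  d8:2  d9:0 → peak 12
D@7: d1:12  d2:10  d3:6  d4:4  d5:4  d6:4  d7:2  d8:2  d9:2 → peak 12
Best is D@6, peak 12.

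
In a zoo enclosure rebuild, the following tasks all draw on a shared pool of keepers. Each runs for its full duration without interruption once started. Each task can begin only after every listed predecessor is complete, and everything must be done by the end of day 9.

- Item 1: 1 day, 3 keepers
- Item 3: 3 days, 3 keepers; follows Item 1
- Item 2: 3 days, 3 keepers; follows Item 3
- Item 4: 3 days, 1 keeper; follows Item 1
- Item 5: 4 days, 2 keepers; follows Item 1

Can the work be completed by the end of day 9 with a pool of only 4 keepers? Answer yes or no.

no

The minimum achievable peak is 5; 4 < 5, so no feasible schedule stays within the cap.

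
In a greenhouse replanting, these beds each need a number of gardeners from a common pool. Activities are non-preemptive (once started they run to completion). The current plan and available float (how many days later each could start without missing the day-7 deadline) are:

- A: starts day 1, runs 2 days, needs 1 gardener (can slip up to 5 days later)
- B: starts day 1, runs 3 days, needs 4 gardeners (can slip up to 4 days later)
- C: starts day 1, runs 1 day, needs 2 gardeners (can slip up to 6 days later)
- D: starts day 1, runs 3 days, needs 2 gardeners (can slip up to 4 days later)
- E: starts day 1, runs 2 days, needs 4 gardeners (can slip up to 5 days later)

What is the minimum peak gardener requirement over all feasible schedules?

Early-start (A@1, B@1, C@1, D@1, E@1) gives peak 13: d1:13  d2:11  d3:6  d4:0  d5:0  d6:0  d7:0.
Shift C→3, D→4, E→4.
Schedule A@1, B@1, C@3, D@4, E@4: d1:5  d2:5  d3:6  d4:6  d5:6  d6:2  d7:0 — peak 6.

6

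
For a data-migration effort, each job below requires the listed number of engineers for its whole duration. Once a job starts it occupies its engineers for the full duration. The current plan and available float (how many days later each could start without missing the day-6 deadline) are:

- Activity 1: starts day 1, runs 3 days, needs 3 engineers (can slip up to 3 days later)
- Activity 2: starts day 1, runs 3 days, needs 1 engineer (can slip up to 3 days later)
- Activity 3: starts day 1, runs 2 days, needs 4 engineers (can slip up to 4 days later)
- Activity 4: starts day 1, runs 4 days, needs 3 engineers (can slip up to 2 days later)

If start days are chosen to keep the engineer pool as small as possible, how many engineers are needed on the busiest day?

6

Early-start (Activity 1@1, Activity 2@1, Activity 3@1, Activity 4@1) gives peak 11: d1:11  d2:11  d3:7  d4:3  d5:0  d6:0.
Shift Activity 2→4, Activity 3→5.
Schedule Activity 1@1, Activity 2@4, Activity 3@5, Activity 4@1: d1:6  d2:6  d3:6  d4:4  d5:5  d6:5 — peak 6.
Total engineer-days = 32 over 6 days ⇒ peak ≥ ⌈32/6⌉ = 6, so 6 is optimal.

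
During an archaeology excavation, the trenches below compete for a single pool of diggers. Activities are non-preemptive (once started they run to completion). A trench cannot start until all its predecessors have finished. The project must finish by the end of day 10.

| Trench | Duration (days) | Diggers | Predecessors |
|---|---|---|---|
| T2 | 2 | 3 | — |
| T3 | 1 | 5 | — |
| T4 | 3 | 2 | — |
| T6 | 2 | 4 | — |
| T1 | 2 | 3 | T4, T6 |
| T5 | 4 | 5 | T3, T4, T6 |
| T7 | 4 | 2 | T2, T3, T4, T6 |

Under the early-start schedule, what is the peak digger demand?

Early-start schedule: T2@1, T3@1, T4@1, T6@1, T1@4, T5@4, T7@4.
Load per day: day 1: 14, day 2: 9, day 3: 2, day 4: 10, day 5: 10, day 6: 7, day 7: 7, day 8: 0, day 9: 0, day 10: 0.
Peak is 14.

14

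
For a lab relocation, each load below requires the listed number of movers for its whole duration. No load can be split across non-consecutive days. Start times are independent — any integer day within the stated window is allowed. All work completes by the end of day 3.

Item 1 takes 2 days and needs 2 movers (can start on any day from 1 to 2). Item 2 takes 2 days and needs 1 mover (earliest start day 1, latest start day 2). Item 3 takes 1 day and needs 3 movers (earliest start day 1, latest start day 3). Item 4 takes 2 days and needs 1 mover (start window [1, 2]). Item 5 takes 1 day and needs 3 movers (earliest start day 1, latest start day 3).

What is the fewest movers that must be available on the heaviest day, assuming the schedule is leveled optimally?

Early-start (Item 1@1, Item 2@1, Item 3@1, Item 4@1, Item 5@1) gives peak 10: d1:10  d2:4  d3:0.
Shift Item 2→2, Item 4→2, Item 5→3.
Schedule Item 1@1, Item 2@2, Item 3@1, Item 4@2, Item 5@3: d1:5  d2:4  d3:5 — peak 5.
Total mover-days = 14 over 3 days ⇒ peak ≥ ⌈14/3⌉ = 5, so 5 is optimal.

5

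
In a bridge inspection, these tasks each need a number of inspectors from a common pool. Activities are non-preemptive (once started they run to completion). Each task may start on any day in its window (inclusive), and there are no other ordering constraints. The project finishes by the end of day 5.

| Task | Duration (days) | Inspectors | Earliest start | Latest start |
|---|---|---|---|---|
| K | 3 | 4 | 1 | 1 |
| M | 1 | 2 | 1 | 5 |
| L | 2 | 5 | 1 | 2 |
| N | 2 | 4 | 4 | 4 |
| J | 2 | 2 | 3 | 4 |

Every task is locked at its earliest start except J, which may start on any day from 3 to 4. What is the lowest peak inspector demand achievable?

11

J@3: d1:11  d2:9  d3:6  d4:6  d5:4 → peak 11
J@4: d1:11  d2:9  d3:4  d4:6  d5:6 → peak 11
Best is J@3, peak 11.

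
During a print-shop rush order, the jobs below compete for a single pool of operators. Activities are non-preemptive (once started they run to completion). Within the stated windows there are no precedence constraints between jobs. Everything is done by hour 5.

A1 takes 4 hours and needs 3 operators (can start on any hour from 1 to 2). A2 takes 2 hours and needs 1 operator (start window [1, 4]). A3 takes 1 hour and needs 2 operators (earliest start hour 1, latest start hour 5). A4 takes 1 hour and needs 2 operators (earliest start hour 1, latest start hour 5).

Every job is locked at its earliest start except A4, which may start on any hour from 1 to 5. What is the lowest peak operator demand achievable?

6

A4@1: h1:8  h2:4  h3:3  h4:3  h5:0 → peak 8
A4@2: h1:6  h2:6  h3:3  h4:3  h5:0 → peak 6
A4@3: h1:6  h2:4  h3:5  h4:3  h5:0 → peak 6
A4@4: h1:6  h2:4  h3:3  h4:5  h5:0 → peak 6
A4@5: h1:6  h2:4  h3:3  h4:3  h5:2 → peak 6
Best is A4@2, peak 6.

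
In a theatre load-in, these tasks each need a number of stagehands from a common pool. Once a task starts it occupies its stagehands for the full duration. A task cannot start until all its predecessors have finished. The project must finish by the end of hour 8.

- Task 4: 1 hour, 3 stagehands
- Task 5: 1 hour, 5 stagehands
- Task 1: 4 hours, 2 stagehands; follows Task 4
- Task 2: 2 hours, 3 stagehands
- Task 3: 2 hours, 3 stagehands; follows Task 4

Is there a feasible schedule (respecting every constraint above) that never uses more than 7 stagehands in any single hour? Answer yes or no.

yes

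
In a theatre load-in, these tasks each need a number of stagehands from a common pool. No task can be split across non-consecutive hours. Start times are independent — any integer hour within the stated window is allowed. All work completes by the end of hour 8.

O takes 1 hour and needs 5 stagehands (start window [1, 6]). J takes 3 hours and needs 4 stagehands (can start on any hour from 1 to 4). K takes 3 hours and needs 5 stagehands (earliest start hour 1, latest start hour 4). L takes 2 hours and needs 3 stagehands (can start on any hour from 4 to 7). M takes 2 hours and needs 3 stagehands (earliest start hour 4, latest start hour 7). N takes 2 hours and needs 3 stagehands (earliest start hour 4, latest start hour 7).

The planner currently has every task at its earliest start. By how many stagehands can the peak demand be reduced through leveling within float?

Early-start peak: h1:14  h2:9  h3:9  h4:9  h5:9  h6:0  h7:0  h8:0 ⇒ 14.
Leveled (O@1, J@1, K@2, L@4, M@5, N@5): h1:9  h2:9  h3:9  h4:8  h5:9  h6:6  h7:0  h8:0 ⇒ 9.
Reduction 14 − 9 = 5.

5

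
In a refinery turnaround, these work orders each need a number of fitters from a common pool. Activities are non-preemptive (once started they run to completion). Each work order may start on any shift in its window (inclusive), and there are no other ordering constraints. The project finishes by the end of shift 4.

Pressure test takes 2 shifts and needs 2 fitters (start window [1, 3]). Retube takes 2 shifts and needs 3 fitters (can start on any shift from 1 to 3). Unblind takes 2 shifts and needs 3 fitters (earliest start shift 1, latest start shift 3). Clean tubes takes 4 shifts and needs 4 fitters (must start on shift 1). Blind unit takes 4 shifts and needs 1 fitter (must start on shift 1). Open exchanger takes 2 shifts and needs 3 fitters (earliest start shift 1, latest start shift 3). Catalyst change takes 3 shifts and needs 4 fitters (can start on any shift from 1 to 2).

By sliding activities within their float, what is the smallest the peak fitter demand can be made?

15

Early-start (Pressure test@1, Retube@1, Unblind@1, Clean tubes@1, Blind unit@1, Open exchanger@1, Catalyst change@1) gives peak 20: s1:20  s2:20  s3:9  s4:5.
Shift Unblind→3, Open exchanger→3.
Schedule Pressure test@1, Retube@1, Unblind@3, Clean tubes@1, Blind unit@1, Open exchanger@3, Catalyst change@1: s1:14  s2:14  s3:15  s4:11 — peak 15.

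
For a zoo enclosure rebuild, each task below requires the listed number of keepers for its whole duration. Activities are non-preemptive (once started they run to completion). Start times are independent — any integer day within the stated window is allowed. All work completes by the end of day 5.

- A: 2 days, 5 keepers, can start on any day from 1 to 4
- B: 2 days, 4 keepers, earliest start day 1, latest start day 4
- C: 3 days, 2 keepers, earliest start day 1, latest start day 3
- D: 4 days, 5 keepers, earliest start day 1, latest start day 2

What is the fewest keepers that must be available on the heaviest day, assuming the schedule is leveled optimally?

Early-start (A@1, B@1, C@1, D@1) gives peak 16: d1:16  d2:16  d3:7  d4:5  d5:0.
Shift B→3, C→3.
Schedule A@1, B@3, C@3, D@1: d1:10  d2:10  d3:11  d4:11  d5:2 — peak 11.

11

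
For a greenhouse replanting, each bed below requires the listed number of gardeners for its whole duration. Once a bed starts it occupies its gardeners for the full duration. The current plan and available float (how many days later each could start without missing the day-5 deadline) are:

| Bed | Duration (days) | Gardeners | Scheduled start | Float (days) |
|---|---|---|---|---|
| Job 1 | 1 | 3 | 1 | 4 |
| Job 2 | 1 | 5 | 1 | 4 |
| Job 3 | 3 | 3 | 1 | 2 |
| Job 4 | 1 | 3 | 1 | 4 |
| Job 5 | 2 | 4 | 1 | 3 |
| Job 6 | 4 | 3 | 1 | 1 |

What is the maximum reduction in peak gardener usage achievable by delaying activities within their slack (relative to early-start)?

12

Early-start peak: d1:21  d2:10  d3:6  d4:3  d5:0 ⇒ 21.
Leveled (Job 1@1, Job 2@5, Job 3@1, Job 4@2, Job 5@4, Job 6@1): d1:9  d2:9  d3:6  d4:7  d5:9 ⇒ 9.
Reduction 21 − 9 = 12.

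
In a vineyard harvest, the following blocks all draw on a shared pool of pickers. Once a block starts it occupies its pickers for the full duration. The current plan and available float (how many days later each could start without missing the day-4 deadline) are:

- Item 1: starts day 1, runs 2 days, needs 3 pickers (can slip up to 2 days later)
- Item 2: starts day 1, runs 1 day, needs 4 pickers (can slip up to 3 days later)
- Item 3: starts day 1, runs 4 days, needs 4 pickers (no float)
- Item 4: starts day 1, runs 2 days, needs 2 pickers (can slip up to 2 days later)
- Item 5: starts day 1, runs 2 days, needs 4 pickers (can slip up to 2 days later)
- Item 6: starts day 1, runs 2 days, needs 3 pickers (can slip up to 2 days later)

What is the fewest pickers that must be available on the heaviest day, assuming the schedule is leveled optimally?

Early-start (Item 1@1, Item 2@1, Item 3@1, Item 4@1, Item 5@1, Item 6@1) gives peak 20: d1:20  d2:16  d3:4  d4:4.
Shift Item 2→3, Item 5→3.
Schedule Item 1@1, Item 2@3, Item 3@1, Item 4@1, Item 5@3, Item 6@1: d1:12  d2:12  d3:12  d4:8 — peak 12.

12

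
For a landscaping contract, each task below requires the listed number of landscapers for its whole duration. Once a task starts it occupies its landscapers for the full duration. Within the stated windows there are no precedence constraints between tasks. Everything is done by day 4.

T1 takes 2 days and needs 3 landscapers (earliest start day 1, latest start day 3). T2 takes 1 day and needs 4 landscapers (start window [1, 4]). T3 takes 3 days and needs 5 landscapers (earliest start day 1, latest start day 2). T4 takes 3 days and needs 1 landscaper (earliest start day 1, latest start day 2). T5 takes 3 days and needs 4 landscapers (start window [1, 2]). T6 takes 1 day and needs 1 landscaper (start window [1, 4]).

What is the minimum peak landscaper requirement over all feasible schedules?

13

Early-start (T1@1, T2@1, T3@1, T4@1, T5@1, T6@1) gives peak 18: d1:18  d2:13  d3:10  d4:0.
Shift T5→2, T6→3.
Schedule T1@1, T2@1, T3@1, T4@1, T5@2, T6@3: d1:13  d2:13  d3:11  d4:4 — peak 13.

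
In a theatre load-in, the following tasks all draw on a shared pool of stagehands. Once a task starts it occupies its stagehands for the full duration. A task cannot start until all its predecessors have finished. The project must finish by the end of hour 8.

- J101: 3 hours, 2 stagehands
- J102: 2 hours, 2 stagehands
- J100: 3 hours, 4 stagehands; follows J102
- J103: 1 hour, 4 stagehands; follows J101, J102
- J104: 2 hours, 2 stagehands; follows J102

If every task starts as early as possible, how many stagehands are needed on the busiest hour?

10

Early-start schedule: J101@1, J102@1, J100@3, J103@4, J104@3.
Load per hour: hour 1: 4, hour 2: 4, hour 3: 8, hour 4: 10, hour 5: 4, hour 6: 0, hour 7: 0, hour 8: 0.
Peak is 10.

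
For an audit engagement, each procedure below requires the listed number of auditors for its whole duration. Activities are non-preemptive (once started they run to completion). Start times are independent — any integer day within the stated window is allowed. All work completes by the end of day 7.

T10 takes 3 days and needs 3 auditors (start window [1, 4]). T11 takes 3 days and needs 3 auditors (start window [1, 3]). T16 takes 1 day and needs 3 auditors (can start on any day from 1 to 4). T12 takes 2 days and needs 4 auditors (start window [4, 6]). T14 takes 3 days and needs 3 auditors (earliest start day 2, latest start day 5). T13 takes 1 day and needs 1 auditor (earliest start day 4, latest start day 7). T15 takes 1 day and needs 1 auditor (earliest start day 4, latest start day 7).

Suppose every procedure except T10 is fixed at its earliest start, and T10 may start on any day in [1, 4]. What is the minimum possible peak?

T10@1: d1:9  d2:9  d3:9  d4:9  d5:4  d6:0  d7:0 → peak 9
T10@2: d1:6  d2:9  d3:9  d4:12  d5:4  d6:0  d7:0 → peak 12
T10@3: d1:6  d2:6  d3:9  d4:12  d5:7  d6:0  d7:0 → peak 12
T10@4: d1:6  d2:6  d3:6  d4:12  d5:7  d6:3  d7:0 → peak 12
Best is T10@1, peak 9.

9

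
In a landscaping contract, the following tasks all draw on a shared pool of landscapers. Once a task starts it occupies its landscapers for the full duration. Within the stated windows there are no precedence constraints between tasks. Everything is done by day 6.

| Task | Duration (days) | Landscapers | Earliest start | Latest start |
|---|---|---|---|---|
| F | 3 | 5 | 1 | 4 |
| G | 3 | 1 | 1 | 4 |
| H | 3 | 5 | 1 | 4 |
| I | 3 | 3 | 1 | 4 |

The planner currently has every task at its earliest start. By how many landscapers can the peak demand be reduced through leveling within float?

Early-start peak: d1:14  d2:14  d3:14  d4:0  d5:0  d6:0 ⇒ 14.
Leveled (F@1, G@1, H@4, I@4): d1:6  d2:6  d3:6  d4:8  d5:8  d6:8 ⇒ 8.
Reduction 14 − 8 = 6.

6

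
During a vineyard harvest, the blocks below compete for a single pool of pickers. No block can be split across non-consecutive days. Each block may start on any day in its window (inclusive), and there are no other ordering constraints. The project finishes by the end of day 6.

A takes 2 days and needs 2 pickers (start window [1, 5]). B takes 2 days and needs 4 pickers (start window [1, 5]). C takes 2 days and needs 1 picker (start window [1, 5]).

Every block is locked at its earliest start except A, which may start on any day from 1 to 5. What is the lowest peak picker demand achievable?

A@1: d1:7  d2:7  d3:0  d4:0  d5:0  d6:0 → peak 7
A@2: d1:5  d2:7  d3:2  d4:0  d5:0  d6:0 → peak 7
A@3: d1:5  d2:5  d3:2  d4:2  d5:0  d6:0 → peak 5
A@4: d1:5  d2:5  d3:0  d4:2  d5:2  d6:0 → peak 5
A@5: d1:5  d2:5  d3:0  d4:0  d5:2  d6:2 → peak 5
Best is A@3, peak 5.

5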